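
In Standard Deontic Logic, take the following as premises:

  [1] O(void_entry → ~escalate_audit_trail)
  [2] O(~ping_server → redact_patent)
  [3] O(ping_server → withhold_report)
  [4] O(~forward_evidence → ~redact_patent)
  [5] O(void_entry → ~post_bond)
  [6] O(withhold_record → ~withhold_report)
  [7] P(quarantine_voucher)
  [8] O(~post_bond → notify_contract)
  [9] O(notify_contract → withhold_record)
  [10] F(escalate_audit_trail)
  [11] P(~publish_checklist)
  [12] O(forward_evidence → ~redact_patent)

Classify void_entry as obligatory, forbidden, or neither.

Forbidden

Premises 4 and 12 are O(~forward_evidence → ~redact_patent) and O(forward_evidence → ~redact_patent); every ideal world satisfies ~forward_evidence or forward_evidence, so in either case ~redact_patent holds — hence O(~redact_patent).
The contrapositive of premise 2 (O(~ping_server → redact_patent)) is O(~redact_patent → ping_server), and O(~redact_patent) is already established, so O(ping_server).
Premise 3 is O(ping_server → withhold_report); since O(ping_server), deontic closure gives O(withhold_report).
The contrapositive of premise 6 (O(withhold_record → ~withhold_report)) is O(withhold_report → ~withhold_record), and O(withhold_report) is already established, so O(~withhold_record).
Premise 9, O(notify_contract → withhold_record), contraposes to O(~withhold_record → ~notify_contract); with O(~withhold_record) we get O(~notify_contract).
Premise 8, O(~post_bond → notify_contract), contraposes to O(~notify_contract → post_bond); with O(~notify_contract) we get O(post_bond).
Premise 5 is O(void_entry → ~post_bond); contrapositively O(post_bond → ~void_entry). Since O(post_bond) holds, K gives O(~void_entry).
Premises 1, 7, 10, 11 do not contribute to this derivation.
Thus O(~void_entry), which is F(void_entry): void_entry is forbidden.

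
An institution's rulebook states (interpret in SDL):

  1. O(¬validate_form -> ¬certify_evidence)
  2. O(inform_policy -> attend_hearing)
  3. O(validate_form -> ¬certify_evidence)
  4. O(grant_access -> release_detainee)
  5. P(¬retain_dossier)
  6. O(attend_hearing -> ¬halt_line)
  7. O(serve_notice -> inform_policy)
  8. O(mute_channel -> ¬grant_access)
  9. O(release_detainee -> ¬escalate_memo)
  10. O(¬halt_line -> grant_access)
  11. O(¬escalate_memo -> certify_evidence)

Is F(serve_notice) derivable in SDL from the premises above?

By case analysis on ¬validate_form: premise 1 gives O(¬validate_form -> ¬certify_evidence) and premise 3 gives O(validate_form -> ¬certify_evidence), so O(¬certify_evidence) either way.
Premise 11 is O(¬escalate_memo -> certify_evidence); contrapositively O(¬certify_evidence -> escalate_memo). Since O(¬certify_evidence) holds, K gives O(escalate_memo).
Premise 9 is O(release_detainee -> ¬escalate_memo); contrapositively O(escalate_memo -> ¬release_detainee). Since O(escalate_memo) holds, K gives O(¬release_detainee).
Premise 4 is O(grant_access -> release_detainee); contrapositively O(¬release_detainee -> ¬grant_access). Since O(¬release_detainee) holds, K gives O(¬grant_access).
Premise 10, O(¬halt_line -> grant_access), contraposes to O(¬grant_access -> halt_line); with O(¬grant_access) we get O(halt_line).
Premise 6 is O(attend_hearing -> ¬halt_line); contrapositively O(halt_line -> ¬attend_hearing). Since O(halt_line) holds, K gives O(¬attend_hearing).
Premise 2 is O(inform_policy -> attend_hearing); contrapositively O(¬attend_hearing -> ¬inform_policy). Since O(¬attend_hearing) holds, K gives O(¬inform_policy).
Premise 7 is O(serve_notice -> inform_policy); contrapositively O(¬inform_policy -> ¬serve_notice). Since O(¬inform_policy) holds, K gives O(¬serve_notice).
Premises 5, 8 do not contribute to this derivation.
So O(¬serve_notice) holds, i.e. F(serve_notice). The claim follows.

Yes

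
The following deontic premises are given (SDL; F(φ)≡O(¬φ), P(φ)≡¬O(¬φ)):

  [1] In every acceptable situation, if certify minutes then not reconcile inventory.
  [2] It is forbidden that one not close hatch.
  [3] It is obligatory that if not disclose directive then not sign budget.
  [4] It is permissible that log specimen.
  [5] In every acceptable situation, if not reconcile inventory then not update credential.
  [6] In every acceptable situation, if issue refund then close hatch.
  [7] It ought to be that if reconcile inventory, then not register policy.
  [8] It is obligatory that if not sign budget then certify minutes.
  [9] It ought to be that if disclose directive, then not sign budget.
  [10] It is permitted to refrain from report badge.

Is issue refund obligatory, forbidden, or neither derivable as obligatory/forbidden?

Neither

Premise 6 is O(issue_refund → close_hatch); even if O(close_hatch) held, inferring O(issue_refund) would be affirming the consequent — invalid.
No premise or chain of K-axiom applications forces O(issue_refund), and none forces O(¬issue_refund). So issue_refund is neither obligatory nor forbidden under these norms.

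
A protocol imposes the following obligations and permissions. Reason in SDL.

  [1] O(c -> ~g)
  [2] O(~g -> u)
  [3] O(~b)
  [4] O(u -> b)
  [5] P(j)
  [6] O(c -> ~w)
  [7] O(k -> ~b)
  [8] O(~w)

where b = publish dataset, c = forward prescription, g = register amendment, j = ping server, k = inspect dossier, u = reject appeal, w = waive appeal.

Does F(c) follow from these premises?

Yes

From premise 3 we have O(~b).
Premise 4 is O(u -> b); contrapositively O(~b -> ~u). Since O(~b) holds, K gives O(~u).
The contrapositive of premise 2 (O(~g -> u)) is O(~u -> g), and O(~u) is already established, so O(g).
Premise 1 is O(c -> ~g); contrapositively O(g -> ~c). Since O(g) holds, K gives O(~c).
Premises 5, 6, 7, 8 do not contribute to this derivation.
So O(~c) holds, i.e. F(c). The claim follows.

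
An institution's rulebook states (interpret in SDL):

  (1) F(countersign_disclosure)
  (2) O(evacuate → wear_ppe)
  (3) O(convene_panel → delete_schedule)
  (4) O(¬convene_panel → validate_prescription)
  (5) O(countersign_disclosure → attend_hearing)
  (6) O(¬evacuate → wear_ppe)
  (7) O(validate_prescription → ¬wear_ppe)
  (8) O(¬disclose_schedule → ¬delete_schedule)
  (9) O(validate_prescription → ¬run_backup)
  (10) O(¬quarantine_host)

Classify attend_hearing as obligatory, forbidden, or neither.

Neither

Premise 5 is O(countersign_disclosure → attend_hearing), but O(countersign_disclosure) is not derivable from the premises, so it does not yield O(attend_hearing).
No premise or chain of K-axiom applications forces O(attend_hearing), and none forces O(¬attend_hearing). So attend_hearing is neither obligatory nor forbidden under these norms.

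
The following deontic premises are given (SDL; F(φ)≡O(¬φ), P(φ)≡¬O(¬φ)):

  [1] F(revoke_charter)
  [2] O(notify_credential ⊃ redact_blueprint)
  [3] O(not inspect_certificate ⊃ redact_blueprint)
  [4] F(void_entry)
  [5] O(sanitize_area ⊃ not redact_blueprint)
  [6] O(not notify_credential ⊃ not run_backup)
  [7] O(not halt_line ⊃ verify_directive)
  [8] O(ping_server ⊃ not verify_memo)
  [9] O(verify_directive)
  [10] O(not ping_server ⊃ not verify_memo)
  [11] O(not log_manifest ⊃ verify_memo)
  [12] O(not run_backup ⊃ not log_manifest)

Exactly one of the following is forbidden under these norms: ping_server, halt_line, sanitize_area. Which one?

Premises 8 and 10 are O(ping_server ⊃ not verify_memo) and O(not ping_server ⊃ not verify_memo); every ideal world satisfies ping_server or not ping_server, so in either case not verify_memo holds — hence O(not verify_memo).
Premise 11, O(not log_manifest ⊃ verify_memo), contraposes to O(not verify_memo ⊃ log_manifest); with O(not verify_memo) we get O(log_manifest).
Premise 12, O(not run_backup ⊃ not log_manifest), contraposes to O(log_manifest ⊃ run_backup); with O(log_manifest) we get O(run_backup).
Premise 6 is O(not notify_credential ⊃ not run_backup); contrapositively O(run_backup ⊃ notify_credential). Since O(run_backup) holds, K gives O(notify_credential).
From O(notify_credential) and premise 2, O(notify_credential ⊃ redact_blueprint), we obtain O(redact_blueprint).
Premise 5, O(sanitize_area ⊃ not redact_blueprint), contraposes to O(redact_blueprint ⊃ not sanitize_area); with O(redact_blueprint) we get O(not sanitize_area).
So O(not sanitize_area) holds, i.e. sanitize_area is forbidden. None of the other listed options is forbidden under the premises.

sanitize_area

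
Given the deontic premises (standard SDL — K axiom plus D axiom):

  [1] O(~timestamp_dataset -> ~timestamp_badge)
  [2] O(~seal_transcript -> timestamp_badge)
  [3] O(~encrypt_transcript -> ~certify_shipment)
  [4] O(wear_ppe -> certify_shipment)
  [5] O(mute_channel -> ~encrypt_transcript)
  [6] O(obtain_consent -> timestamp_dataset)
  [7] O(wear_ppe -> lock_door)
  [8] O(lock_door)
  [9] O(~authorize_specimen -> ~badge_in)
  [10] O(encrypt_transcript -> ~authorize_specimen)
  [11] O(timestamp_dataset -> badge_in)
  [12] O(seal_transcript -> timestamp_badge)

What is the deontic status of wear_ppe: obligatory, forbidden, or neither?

Premises 2 and 12 cover both cases: O(~seal_transcript -> timestamp_badge) and O(seal_transcript -> timestamp_badge). Since ~seal_transcript ∨ seal_transcript is a tautology, O(timestamp_badge) follows.
Premise 1 is O(~timestamp_dataset -> ~timestamp_badge); contrapositively O(timestamp_badge -> timestamp_dataset). Since O(timestamp_badge) holds, K gives O(timestamp_dataset).
From O(timestamp_dataset) and premise 11, O(timestamp_dataset -> badge_in), we obtain O(badge_in).
The contrapositive of premise 9 (O(~authorize_specimen -> ~badge_in)) is O(badge_in -> authorize_specimen), and O(badge_in) is already established, so O(authorize_specimen).
Premise 10, O(encrypt_transcript -> ~authorize_specimen), contraposes to O(authorize_specimen -> ~encrypt_transcript); with O(authorize_specimen) we get O(~encrypt_transcript).
From O(~encrypt_transcript) and premise 3, O(~encrypt_transcript -> ~certify_shipment), we obtain O(~certify_shipment).
Premise 4 is O(wear_ppe -> certify_shipment); contrapositively O(~certify_shipment -> ~wear_ppe). Since O(~certify_shipment) holds, K gives O(~wear_ppe).
Premises 5, 6, 7, 8 do not contribute to this derivation.
Thus O(~wear_ppe), which is F(wear_ppe): wear_ppe is forbidden.

Forbidden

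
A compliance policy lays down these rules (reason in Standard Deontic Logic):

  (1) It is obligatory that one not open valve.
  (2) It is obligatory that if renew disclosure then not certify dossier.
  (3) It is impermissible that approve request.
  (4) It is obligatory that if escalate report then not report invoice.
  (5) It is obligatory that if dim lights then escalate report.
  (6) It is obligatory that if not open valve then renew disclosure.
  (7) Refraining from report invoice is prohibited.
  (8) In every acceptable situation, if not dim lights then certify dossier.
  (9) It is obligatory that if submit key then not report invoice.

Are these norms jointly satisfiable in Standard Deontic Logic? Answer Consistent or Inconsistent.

From premise 1 we have O(¬open_valve).
From O(¬open_valve) and premise 6, O(¬open_valve → renew_disclosure), we obtain O(renew_disclosure).
Premise 2 is O(renew_disclosure → ¬certify_dossier); since O(renew_disclosure), deontic closure gives O(¬certify_dossier).
Premise 8 is O(¬dim_lights → certify_dossier); contrapositively O(¬certify_dossier → dim_lights). Since O(¬certify_dossier) holds, K gives O(dim_lights).
From O(dim_lights) and premise 5, O(dim_lights → escalate_report), we obtain O(escalate_report).
With premise 4, O(escalate_report → ¬report_invoice), the K-axiom yields O(¬report_invoice).
However, F(¬report_invoice) at premise 7 amounts to O(report_invoice).
We now have both O(¬report_invoice) and O(report_invoice) — report_invoice is simultaneously obligatory and forbidden, violating the D-axiom.

Inconsistent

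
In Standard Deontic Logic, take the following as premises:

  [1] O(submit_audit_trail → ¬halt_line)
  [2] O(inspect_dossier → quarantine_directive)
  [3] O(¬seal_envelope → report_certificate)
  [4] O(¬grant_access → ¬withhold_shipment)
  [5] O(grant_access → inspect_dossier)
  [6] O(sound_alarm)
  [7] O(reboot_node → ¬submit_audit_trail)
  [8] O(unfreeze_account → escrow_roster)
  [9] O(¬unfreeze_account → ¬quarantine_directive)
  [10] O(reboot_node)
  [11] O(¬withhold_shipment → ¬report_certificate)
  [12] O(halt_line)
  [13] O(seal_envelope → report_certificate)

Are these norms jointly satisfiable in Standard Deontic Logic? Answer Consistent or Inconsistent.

Consistent

Premise 1 is O(submit_audit_trail → ¬halt_line), but O(submit_audit_trail) is not derivable from the premises, so it does not yield O(¬halt_line).
So O(¬halt_line) is not derivable, and the apparent clash with O(halt_line) does not arise.
A world satisfying every obligation exists (e.g. escrow_roster=true, grant_access=true, halt_line=true, inspect_dossier=true, quarantine_directive=true, reboot_node=true, report_certificate=true, seal_envelope=false, sound_alarm=true, submit_audit_trail=false, unfreeze_account=true, withhold_shipment=true); no atom is both obligatory and forbidden, so the set is consistent.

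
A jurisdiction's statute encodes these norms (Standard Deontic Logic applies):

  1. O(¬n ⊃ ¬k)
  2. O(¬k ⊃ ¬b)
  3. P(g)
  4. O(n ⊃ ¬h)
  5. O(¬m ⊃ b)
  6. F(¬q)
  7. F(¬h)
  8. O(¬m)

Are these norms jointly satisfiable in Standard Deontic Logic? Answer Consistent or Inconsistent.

Premise 7 is F(¬h), i.e. O(h).
Premise 4 is O(n ⊃ ¬h); contrapositively O(h ⊃ ¬n). Since O(h) holds, K gives O(¬n).
From O(¬n) and premise 1, O(¬n ⊃ ¬k), we obtain O(¬k).
With premise 2, O(¬k ⊃ ¬b), the K-axiom yields O(¬b).
Premise 5 is O(¬m ⊃ b); contrapositively O(¬b ⊃ m). Since O(¬b) holds, K gives O(m).
But premise 8 directly asserts O(¬m).
We now have both O(m) and O(¬m) — m is simultaneously obligatory and forbidden, violating the D-axiom.

Inconsistent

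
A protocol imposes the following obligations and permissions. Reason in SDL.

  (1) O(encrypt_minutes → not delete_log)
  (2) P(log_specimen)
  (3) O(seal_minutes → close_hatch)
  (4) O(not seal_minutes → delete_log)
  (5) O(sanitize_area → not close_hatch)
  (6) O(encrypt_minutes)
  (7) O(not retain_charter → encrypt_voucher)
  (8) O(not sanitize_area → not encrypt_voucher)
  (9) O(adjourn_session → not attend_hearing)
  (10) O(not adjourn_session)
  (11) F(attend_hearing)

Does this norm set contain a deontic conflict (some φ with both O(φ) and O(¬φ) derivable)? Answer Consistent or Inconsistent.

Premise 9 is O(adjourn_session → not attend_hearing); even if O(not attend_hearing) held, inferring O(adjourn_session) would be affirming the consequent — invalid.
So O(adjourn_session) is not derivable, and the apparent clash with O(not adjourn_session) does not arise.
A world satisfying every obligation exists (e.g. adjourn_session=false, attend_hearing=false, close_hatch=true, delete_log=false, encrypt_minutes=true, encrypt_voucher=false, log_specimen=false, retain_charter=true, sanitize_area=false, seal_minutes=true); no atom is both obligatory and forbidden, so the set is consistent.

Consistent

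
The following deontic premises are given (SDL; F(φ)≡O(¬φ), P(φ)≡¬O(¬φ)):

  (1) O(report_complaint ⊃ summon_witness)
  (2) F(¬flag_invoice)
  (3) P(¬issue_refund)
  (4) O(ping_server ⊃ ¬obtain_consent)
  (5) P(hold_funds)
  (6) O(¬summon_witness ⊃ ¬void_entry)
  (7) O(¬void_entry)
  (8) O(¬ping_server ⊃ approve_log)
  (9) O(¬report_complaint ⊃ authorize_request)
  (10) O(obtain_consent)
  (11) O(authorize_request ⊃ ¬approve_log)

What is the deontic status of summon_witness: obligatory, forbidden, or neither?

Premise 10 states O(obtain_consent) outright.
The contrapositive of premise 4 (O(ping_server ⊃ ¬obtain_consent)) is O(obtain_consent ⊃ ¬ping_server), and O(obtain_consent) is already established, so O(¬ping_server).
From O(¬ping_server) and premise 8, O(¬ping_server ⊃ approve_log), we obtain O(approve_log).
Premise 11 is O(authorize_request ⊃ ¬approve_log); contrapositively O(approve_log ⊃ ¬authorize_request). Since O(approve_log) holds, K gives O(¬authorize_request).
Premise 9, O(¬report_complaint ⊃ authorize_request), contraposes to O(¬authorize_request ⊃ report_complaint); with O(¬authorize_request) we get O(report_complaint).
With premise 1, O(report_complaint ⊃ summon_witness), the K-axiom yields O(summon_witness).
Premises 2, 3, 5, 6, 7 do not contribute to this derivation.
Hence summon_witness is obligatory.

Obligatory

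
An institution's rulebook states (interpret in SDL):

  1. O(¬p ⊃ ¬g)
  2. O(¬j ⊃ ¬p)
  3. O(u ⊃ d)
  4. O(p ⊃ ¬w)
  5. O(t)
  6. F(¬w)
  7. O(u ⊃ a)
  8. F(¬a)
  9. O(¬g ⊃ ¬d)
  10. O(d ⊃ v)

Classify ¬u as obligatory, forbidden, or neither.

Premise 6 is F(¬w), i.e. O(w).
Premise 4 is O(p ⊃ ¬w); contrapositively O(w ⊃ ¬p). Since O(w) holds, K gives O(¬p).
From O(¬p) and premise 1, O(¬p ⊃ ¬g), we obtain O(¬g).
From O(¬g) and premise 9, O(¬g ⊃ ¬d), we obtain O(¬d).
The contrapositive of premise 3 (O(u ⊃ d)) is O(¬d ⊃ ¬u), and O(¬d) is already established, so O(¬u).
Premises 2, 5, 7, 8, 10 do not contribute to this derivation.
Hence ¬u is obligatory.

Obligatory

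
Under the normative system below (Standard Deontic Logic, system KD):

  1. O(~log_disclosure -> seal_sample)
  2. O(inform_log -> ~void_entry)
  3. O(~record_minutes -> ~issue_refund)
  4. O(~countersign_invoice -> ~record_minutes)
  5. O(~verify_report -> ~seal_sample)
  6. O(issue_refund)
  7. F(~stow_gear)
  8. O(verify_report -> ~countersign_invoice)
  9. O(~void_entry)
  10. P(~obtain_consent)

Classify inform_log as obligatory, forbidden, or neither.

Premise 2 is O(inform_log -> ~void_entry); even if O(~void_entry) held, inferring O(inform_log) would be affirming the consequent — invalid.
No premise or chain of K-axiom applications forces O(inform_log), and none forces O(~inform_log). So inform_log is neither obligatory nor forbidden under these norms.

Neither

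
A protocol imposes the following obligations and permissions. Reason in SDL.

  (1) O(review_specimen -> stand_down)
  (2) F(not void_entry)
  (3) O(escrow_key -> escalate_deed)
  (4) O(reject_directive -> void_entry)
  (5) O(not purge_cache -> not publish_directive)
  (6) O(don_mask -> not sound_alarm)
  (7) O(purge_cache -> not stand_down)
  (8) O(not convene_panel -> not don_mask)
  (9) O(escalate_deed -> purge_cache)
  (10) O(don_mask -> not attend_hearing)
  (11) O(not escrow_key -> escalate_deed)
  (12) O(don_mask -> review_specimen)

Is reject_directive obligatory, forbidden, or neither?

Premise 4 is O(reject_directive -> void_entry); even if O(void_entry) held, inferring O(reject_directive) would be affirming the consequent — invalid.
No premise or chain of K-axiom applications forces O(reject_directive), and none forces O(not reject_directive). So reject_directive is neither obligatory nor forbidden under these norms.

Neither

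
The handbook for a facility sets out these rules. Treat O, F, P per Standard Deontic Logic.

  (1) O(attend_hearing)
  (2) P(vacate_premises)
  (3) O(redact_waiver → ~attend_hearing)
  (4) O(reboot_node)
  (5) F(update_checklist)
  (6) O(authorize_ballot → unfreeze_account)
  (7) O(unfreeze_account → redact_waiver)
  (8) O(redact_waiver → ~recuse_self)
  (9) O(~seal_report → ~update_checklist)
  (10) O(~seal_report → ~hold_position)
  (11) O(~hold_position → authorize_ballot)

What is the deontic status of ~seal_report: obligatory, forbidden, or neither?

Forbidden

From premise 1 we have O(attend_hearing).
Premise 3 is O(redact_waiver → ~attend_hearing); contrapositively O(attend_hearing → ~redact_waiver). Since O(attend_hearing) holds, K gives O(~redact_waiver).
Premise 7 is O(unfreeze_account → redact_waiver); contrapositively O(~redact_waiver → ~unfreeze_account). Since O(~redact_waiver) holds, K gives O(~unfreeze_account).
Premise 6, O(authorize_ballot → unfreeze_account), contraposes to O(~unfreeze_account → ~authorize_ballot); with O(~unfreeze_account) we get O(~authorize_ballot).
The contrapositive of premise 11 (O(~hold_position → authorize_ballot)) is O(~authorize_ballot → hold_position), and O(~authorize_ballot) is already established, so O(hold_position).
Premise 10 is O(~seal_report → ~hold_position); contrapositively O(hold_position → seal_report). Since O(hold_position) holds, K gives O(seal_report).
Premises 2, 4, 5, 8, 9 do not contribute to this derivation.
Thus O(seal_report), which is F(~seal_report): ~seal_report is forbidden.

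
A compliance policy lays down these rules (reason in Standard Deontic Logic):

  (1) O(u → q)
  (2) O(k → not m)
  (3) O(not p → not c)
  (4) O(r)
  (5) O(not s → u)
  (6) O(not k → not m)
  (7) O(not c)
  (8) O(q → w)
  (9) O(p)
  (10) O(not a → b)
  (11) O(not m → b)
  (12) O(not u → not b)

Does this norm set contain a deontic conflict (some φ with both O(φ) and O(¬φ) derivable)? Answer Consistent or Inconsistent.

Premise 3 is O(not p → not c); even if O(not c) held, inferring O(not p) would be affirming the consequent — invalid.
So O(not p) is not derivable, and the apparent clash with O(p) does not arise.
A world satisfying every obligation exists (e.g. a=false, b=true, c=false, k=false, m=false, p=true, q=true, r=true, s=false, u=true, w=true); no atom is both obligatory and forbidden, so the set is consistent.

Consistent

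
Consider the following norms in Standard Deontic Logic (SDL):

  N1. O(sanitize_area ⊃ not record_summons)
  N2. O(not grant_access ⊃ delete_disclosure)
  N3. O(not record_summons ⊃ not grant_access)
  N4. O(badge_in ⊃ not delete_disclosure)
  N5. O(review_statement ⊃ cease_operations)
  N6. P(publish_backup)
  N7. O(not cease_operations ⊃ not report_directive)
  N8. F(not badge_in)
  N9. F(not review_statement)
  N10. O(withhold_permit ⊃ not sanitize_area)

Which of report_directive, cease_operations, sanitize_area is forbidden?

Premise 8, F(not badge_in), is equivalent to O(badge_in).
From O(badge_in) and premise 4, O(badge_in ⊃ not delete_disclosure), we obtain O(not delete_disclosure).
The contrapositive of premise 2 (O(not grant_access ⊃ delete_disclosure)) is O(not delete_disclosure ⊃ grant_access), and O(not delete_disclosure) is already established, so O(grant_access).
Premise 3 is O(not record_summons ⊃ not grant_access); contrapositively O(grant_access ⊃ record_summons). Since O(grant_access) holds, K gives O(record_summons).
The contrapositive of premise 1 (O(sanitize_area ⊃ not record_summons)) is O(record_summons ⊃ not sanitize_area), and O(record_summons) is already established, so O(not sanitize_area).
So O(not sanitize_area) holds, i.e. sanitize_area is forbidden. None of the other listed options is forbidden under the premises.

sanitize_area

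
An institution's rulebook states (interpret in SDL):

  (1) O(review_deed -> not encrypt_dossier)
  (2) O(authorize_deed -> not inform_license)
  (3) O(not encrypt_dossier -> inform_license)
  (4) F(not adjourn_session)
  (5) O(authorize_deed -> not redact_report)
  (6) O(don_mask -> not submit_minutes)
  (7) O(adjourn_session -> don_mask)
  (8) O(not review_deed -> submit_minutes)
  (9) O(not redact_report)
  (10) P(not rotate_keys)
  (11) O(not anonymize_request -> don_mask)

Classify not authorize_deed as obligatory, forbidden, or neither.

Obligatory

F(not adjourn_session) at premise 4 means O(adjourn_session).
Premise 7 is O(adjourn_session -> don_mask); since O(adjourn_session), deontic closure gives O(don_mask).
Premise 6 is O(don_mask -> not submit_minutes); since O(don_mask), deontic closure gives O(not submit_minutes).
Premise 8 is O(not review_deed -> submit_minutes); contrapositively O(not submit_minutes -> review_deed). Since O(not submit_minutes) holds, K gives O(review_deed).
From O(review_deed) and premise 1, O(review_deed -> not encrypt_dossier), we obtain O(not encrypt_dossier).
From O(not encrypt_dossier) and premise 3, O(not encrypt_dossier -> inform_license), we obtain O(inform_license).
The contrapositive of premise 2 (O(authorize_deed -> not inform_license)) is O(inform_license -> not authorize_deed), and O(inform_license) is already established, so O(not authorize_deed).
Premises 5, 9, 10, 11 do not contribute to this derivation.
Hence not authorize_deed is obligatory.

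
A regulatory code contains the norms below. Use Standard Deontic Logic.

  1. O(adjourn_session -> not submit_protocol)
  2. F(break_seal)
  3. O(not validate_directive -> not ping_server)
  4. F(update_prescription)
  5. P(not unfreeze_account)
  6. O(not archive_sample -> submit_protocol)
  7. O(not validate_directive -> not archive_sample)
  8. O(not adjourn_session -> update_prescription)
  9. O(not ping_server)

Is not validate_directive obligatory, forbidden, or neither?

F(update_prescription) at premise 4 means O(not update_prescription).
Premise 8 is O(not adjourn_session -> update_prescription); contrapositively O(not update_prescription -> adjourn_session). Since O(not update_prescription) holds, K gives O(adjourn_session).
With premise 1, O(adjourn_session -> not submit_protocol), the K-axiom yields O(not submit_protocol).
The contrapositive of premise 6 (O(not archive_sample -> submit_protocol)) is O(not submit_protocol -> archive_sample), and O(not submit_protocol) is already established, so O(archive_sample).
Premise 7, O(not validate_directive -> not archive_sample), contraposes to O(archive_sample -> validate_directive); with O(archive_sample) we get O(validate_directive).
Premises 2, 3, 5, 9 do not contribute to this derivation.
Thus O(validate_directive), which is F(not validate_directive): not validate_directive is forbidden.

Forbidden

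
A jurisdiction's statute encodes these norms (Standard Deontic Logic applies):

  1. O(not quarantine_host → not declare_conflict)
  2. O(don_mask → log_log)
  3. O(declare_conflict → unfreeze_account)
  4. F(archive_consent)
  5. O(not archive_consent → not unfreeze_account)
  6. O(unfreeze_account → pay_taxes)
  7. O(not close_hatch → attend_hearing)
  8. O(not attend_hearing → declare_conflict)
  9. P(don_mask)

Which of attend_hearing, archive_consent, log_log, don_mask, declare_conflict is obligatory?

attend_hearing

Premise 4 is F(archive_consent), i.e. O(not archive_consent).
Applying K to premise 5 (O(not archive_consent → not unfreeze_account)) and O(not archive_consent) yields O(not unfreeze_account).
The contrapositive of premise 3 (O(declare_conflict → unfreeze_account)) is O(not unfreeze_account → not declare_conflict), and O(not unfreeze_account) is already established, so O(not declare_conflict).
Premise 8, O(not attend_hearing → declare_conflict), contraposes to O(not declare_conflict → attend_hearing); with O(not declare_conflict) we get O(attend_hearing).
So O(attend_hearing) holds — attend_hearing is obligatory. None of the other listed options is made obligatory by any chain of premises.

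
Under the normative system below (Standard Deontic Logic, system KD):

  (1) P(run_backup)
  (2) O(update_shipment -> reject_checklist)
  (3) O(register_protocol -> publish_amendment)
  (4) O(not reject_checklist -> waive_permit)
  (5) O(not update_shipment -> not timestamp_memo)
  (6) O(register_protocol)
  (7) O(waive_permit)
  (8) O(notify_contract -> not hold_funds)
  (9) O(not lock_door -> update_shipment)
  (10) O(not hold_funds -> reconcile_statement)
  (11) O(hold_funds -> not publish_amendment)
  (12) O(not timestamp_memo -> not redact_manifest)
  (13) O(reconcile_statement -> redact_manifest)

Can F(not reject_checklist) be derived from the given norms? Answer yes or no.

Premise 6 states O(register_protocol) outright.
With premise 3, O(register_protocol -> publish_amendment), the K-axiom yields O(publish_amendment).
The contrapositive of premise 11 (O(hold_funds -> not publish_amendment)) is O(publish_amendment -> not hold_funds), and O(publish_amendment) is already established, so O(not hold_funds).
Applying K to premise 10 (O(not hold_funds -> reconcile_statement)) and O(not hold_funds) yields O(reconcile_statement).
Applying K to premise 13 (O(reconcile_statement -> redact_manifest)) and O(reconcile_statement) yields O(redact_manifest).
The contrapositive of premise 12 (O(not timestamp_memo -> not redact_manifest)) is O(redact_manifest -> timestamp_memo), and O(redact_manifest) is already established, so O(timestamp_memo).
The contrapositive of premise 5 (O(not update_shipment -> not timestamp_memo)) is O(timestamp_memo -> update_shipment), and O(timestamp_memo) is already established, so O(update_shipment).
Premise 2 is O(update_shipment -> reject_checklist); since O(update_shipment), deontic closure gives O(reject_checklist).
Premises 1, 4, 7, 8, 9 do not contribute to this derivation.
So O(reject_checklist) holds, i.e. F(not reject_checklist). The claim follows.

Yes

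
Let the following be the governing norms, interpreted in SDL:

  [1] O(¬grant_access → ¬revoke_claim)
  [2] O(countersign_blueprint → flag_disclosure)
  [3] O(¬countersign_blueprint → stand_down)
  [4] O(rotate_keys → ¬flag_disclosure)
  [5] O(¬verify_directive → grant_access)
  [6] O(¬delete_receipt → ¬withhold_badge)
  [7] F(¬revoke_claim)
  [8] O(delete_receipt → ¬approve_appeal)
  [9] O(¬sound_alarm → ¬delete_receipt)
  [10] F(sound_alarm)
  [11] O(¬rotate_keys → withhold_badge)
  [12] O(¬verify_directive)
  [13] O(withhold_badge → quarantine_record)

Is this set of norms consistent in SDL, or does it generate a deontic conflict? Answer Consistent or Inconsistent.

Premise 1 is O(¬grant_access → ¬revoke_claim), but O(¬grant_access) is not derivable from the premises, so it does not yield O(¬revoke_claim).
So O(¬revoke_claim) is not derivable, and the apparent clash with O(revoke_claim) does not arise.
A world satisfying every obligation exists (e.g. approve_appeal=false, countersign_blueprint=false, delete_receipt=false, flag_disclosure=false, grant_access=true, quarantine_record=false, revoke_claim=true, rotate_keys=true, sound_alarm=false, stand_down=true, verify_directive=false, withhold_badge=false); no atom is both obligatory and forbidden, so the set is consistent.

Consistent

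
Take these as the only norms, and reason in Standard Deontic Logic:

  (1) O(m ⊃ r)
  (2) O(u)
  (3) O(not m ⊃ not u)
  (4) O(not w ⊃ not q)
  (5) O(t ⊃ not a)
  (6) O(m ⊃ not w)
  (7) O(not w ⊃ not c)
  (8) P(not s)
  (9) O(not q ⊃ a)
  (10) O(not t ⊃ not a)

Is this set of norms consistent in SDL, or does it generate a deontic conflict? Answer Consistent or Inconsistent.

By case analysis on not t: premise 10 gives O(not t ⊃ not a) and premise 5 gives O(t ⊃ not a), so O(not a) either way.
The contrapositive of premise 9 (O(not q ⊃ a)) is O(not a ⊃ q), and O(not a) is already established, so O(q).
Premise 4, O(not w ⊃ not q), contraposes to O(q ⊃ w); with O(q) we get O(w).
Premise 6, O(m ⊃ not w), contraposes to O(w ⊃ not m); with O(w) we get O(not m).
Premise 3 is O(not m ⊃ not u); since O(not m), deontic closure gives O(not u).
Yet premise 2 states O(u).
We now have both O(not u) and O(u) — u is simultaneously obligatory and forbidden, violating the D-axiom.

Inconsistent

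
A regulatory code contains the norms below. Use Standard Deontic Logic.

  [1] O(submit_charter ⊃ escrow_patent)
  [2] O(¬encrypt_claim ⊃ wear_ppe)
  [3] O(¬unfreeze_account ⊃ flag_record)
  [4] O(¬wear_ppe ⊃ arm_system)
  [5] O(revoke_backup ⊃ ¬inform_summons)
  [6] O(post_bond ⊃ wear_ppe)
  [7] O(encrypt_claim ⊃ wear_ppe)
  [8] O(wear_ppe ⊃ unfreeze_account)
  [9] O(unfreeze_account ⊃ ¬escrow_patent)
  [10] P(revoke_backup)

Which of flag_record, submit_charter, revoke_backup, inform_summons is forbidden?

submit_charter

Premises 2 and 7 are O(¬encrypt_claim ⊃ wear_ppe) and O(encrypt_claim ⊃ wear_ppe); every ideal world satisfies ¬encrypt_claim or encrypt_claim, so in either case wear_ppe holds — hence O(wear_ppe).
Premise 8 is O(wear_ppe ⊃ unfreeze_account); since O(wear_ppe), deontic closure gives O(unfreeze_account).
With premise 9, O(unfreeze_account ⊃ ¬escrow_patent), the K-axiom yields O(¬escrow_patent).
Premise 1 is O(submit_charter ⊃ escrow_patent); contrapositively O(¬escrow_patent ⊃ ¬submit_charter). Since O(¬escrow_patent) holds, K gives O(¬submit_charter).
So O(¬submit_charter) holds, i.e. submit_charter is forbidden. None of the other listed options is forbidden under the premises.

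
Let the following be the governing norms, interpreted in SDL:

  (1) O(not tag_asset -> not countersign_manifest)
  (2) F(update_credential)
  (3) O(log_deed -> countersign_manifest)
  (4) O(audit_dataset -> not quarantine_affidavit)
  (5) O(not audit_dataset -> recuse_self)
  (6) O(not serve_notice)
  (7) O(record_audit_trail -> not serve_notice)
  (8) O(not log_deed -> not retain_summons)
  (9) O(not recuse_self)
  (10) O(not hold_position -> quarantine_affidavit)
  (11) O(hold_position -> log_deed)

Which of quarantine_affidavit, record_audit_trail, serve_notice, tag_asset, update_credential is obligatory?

tag_asset

Premise 9 states O(not recuse_self) outright.
Premise 5 is O(not audit_dataset -> recuse_self); contrapositively O(not recuse_self -> audit_dataset). Since O(not recuse_self) holds, K gives O(audit_dataset).
With premise 4, O(audit_dataset -> not quarantine_affidavit), the K-axiom yields O(not quarantine_affidavit).
Premise 10 is O(not hold_position -> quarantine_affidavit); contrapositively O(not quarantine_affidavit -> hold_position). Since O(not quarantine_affidavit) holds, K gives O(hold_position).
With premise 11, O(hold_position -> log_deed), the K-axiom yields O(log_deed).
From O(log_deed) and premise 3, O(log_deed -> countersign_manifest), we obtain O(countersign_manifest).
Premise 1, O(not tag_asset -> not countersign_manifest), contraposes to O(countersign_manifest -> tag_asset); with O(countersign_manifest) we get O(tag_asset).
So O(tag_asset) holds — tag_asset is obligatory. None of the other listed options is made obligatory by any chain of premises.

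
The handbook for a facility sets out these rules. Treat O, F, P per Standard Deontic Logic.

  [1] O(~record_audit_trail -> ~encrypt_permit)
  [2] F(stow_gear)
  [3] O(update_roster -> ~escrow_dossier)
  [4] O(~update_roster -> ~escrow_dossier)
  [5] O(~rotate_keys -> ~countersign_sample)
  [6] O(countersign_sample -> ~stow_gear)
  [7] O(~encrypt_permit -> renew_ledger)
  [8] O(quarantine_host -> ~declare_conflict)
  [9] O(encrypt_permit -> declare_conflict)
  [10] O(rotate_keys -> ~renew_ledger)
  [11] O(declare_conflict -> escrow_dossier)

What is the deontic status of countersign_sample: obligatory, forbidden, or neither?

Forbidden

Premises 3 and 4 cover both cases: O(update_roster -> ~escrow_dossier) and O(~update_roster -> ~escrow_dossier). Since update_roster ∨ ~update_roster is a tautology, O(~escrow_dossier) follows.
The contrapositive of premise 11 (O(declare_conflict -> escrow_dossier)) is O(~escrow_dossier -> ~declare_conflict), and O(~escrow_dossier) is already established, so O(~declare_conflict).
Premise 9 is O(encrypt_permit -> declare_conflict); contrapositively O(~declare_conflict -> ~encrypt_permit). Since O(~declare_conflict) holds, K gives O(~encrypt_permit).
Applying K to premise 7 (O(~encrypt_permit -> renew_ledger)) and O(~encrypt_permit) yields O(renew_ledger).
Premise 10 is O(rotate_keys -> ~renew_ledger); contrapositively O(renew_ledger -> ~rotate_keys). Since O(renew_ledger) holds, K gives O(~rotate_keys).
Premise 5 is O(~rotate_keys -> ~countersign_sample); since O(~rotate_keys), deontic closure gives O(~countersign_sample).
Premises 1, 2, 6, 8 do not contribute to this derivation.
Thus O(~countersign_sample), which is F(countersign_sample): countersign_sample is forbidden.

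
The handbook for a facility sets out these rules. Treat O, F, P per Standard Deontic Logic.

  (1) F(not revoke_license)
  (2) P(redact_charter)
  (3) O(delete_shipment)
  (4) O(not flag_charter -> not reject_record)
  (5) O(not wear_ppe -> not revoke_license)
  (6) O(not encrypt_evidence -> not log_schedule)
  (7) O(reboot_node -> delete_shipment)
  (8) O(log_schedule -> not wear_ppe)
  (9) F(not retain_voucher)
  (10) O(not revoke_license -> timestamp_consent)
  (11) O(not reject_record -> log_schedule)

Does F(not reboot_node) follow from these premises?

No

Premise 7 is O(reboot_node -> delete_shipment); even if O(delete_shipment) held, inferring O(reboot_node) would be affirming the consequent — invalid.
No other premise forces O(reboot_node). An ideal world satisfying every premise can still have not reboot_node true, so F(not reboot_node) is not derivable.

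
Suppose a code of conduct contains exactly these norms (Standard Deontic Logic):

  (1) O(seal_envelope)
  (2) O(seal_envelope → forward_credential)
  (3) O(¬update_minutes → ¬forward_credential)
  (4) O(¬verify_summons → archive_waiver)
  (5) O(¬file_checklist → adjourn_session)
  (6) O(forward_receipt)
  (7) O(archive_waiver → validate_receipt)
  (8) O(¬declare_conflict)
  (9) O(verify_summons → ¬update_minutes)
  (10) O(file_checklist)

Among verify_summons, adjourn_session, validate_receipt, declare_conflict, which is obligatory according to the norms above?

validate_receipt

From premise 1 we have O(seal_envelope).
Applying K to premise 2 (O(seal_envelope → forward_credential)) and O(seal_envelope) yields O(forward_credential).
The contrapositive of premise 3 (O(¬update_minutes → ¬forward_credential)) is O(forward_credential → update_minutes), and O(forward_credential) is already established, so O(update_minutes).
Premise 9 is O(verify_summons → ¬update_minutes); contrapositively O(update_minutes → ¬verify_summons). Since O(update_minutes) holds, K gives O(¬verify_summons).
Applying K to premise 4 (O(¬verify_summons → archive_waiver)) and O(¬verify_summons) yields O(archive_waiver).
With premise 7, O(archive_waiver → validate_receipt), the K-axiom yields O(validate_receipt).
So O(validate_receipt) holds — validate_receipt is obligatory. None of the other listed options is made obligatory by any chain of premises.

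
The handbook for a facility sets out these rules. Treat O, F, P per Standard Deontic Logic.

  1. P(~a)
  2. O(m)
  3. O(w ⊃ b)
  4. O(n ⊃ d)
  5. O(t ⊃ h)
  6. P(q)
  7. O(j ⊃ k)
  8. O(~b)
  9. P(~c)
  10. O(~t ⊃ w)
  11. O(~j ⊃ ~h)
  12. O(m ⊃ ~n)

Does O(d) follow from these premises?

Premise 4 is O(n ⊃ d), but O(n) is not derivable from the premises, so it does not yield O(d).
No other premise forces O(d). An ideal world satisfying every premise can still have d false, so O(d) is not derivable.

No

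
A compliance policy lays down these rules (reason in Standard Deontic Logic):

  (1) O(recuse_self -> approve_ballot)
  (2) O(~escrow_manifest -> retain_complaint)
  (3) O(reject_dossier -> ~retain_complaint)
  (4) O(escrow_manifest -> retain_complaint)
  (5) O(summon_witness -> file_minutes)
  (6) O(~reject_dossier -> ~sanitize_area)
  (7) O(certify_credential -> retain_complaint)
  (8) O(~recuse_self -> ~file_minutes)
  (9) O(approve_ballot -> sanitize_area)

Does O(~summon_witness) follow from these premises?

By case analysis on escrow_manifest: premise 4 gives O(escrow_manifest -> retain_complaint) and premise 2 gives O(~escrow_manifest -> retain_complaint), so O(retain_complaint) either way.
The contrapositive of premise 3 (O(reject_dossier -> ~retain_complaint)) is O(retain_complaint -> ~reject_dossier), and O(retain_complaint) is already established, so O(~reject_dossier).
Premise 6 is O(~reject_dossier -> ~sanitize_area); since O(~reject_dossier), deontic closure gives O(~sanitize_area).
The contrapositive of premise 9 (O(approve_ballot -> sanitize_area)) is O(~sanitize_area -> ~approve_ballot), and O(~sanitize_area) is already established, so O(~approve_ballot).
Premise 1 is O(recuse_self -> approve_ballot); contrapositively O(~approve_ballot -> ~recuse_self). Since O(~approve_ballot) holds, K gives O(~recuse_self).
From O(~recuse_self) and premise 8, O(~recuse_self -> ~file_minutes), we obtain O(~file_minutes).
Premise 5, O(summon_witness -> file_minutes), contraposes to O(~file_minutes -> ~summon_witness); with O(~file_minutes) we get O(~summon_witness).
Premise 7 does not contribute to this derivation.
So O(~summon_witness) follows.

Yes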